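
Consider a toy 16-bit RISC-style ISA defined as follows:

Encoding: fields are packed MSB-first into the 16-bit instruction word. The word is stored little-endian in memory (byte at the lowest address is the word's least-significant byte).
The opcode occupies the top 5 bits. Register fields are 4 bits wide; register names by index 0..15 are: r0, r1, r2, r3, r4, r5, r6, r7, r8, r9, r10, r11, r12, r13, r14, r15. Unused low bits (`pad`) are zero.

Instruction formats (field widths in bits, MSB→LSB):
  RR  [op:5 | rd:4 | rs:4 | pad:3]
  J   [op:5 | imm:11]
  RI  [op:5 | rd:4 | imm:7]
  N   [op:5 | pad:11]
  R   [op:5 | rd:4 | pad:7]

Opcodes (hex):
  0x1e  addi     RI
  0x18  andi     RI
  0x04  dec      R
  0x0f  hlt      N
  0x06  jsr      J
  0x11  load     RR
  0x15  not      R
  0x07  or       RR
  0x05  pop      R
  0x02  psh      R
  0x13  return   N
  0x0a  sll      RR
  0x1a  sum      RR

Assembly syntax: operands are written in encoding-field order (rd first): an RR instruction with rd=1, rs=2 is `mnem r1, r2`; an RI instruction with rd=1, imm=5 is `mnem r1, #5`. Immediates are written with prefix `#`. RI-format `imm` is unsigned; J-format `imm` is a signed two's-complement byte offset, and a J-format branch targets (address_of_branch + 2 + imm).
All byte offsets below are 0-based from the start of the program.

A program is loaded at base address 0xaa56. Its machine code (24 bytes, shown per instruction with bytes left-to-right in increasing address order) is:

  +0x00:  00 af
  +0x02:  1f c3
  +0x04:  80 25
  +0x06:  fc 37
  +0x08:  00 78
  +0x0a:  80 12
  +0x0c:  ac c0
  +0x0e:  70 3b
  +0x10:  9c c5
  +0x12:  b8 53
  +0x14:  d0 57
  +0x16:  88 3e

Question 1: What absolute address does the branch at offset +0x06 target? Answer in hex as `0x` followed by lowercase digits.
0xaa5a

@+06  little-endian(fc 37) = 0x37fc
  op=0x37fc>>11=0x6 ⇒ jsr (J)
  imm: (w>>0)&0x7ff=0x7fc (s11→-4) → #-4
  target = base 0xaa56 + off 0x06 + 2 + imm -4 = 0xaa5a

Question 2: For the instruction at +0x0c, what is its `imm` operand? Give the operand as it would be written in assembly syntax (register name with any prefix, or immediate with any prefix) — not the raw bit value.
[0c] ac c0 → 0xc0ac
  top 5b → 0x18 → andi [RI]
  rd@[10:7]=0x1 ⇒ r1
  imm@[6:0]=0x2c ⇒ #44

#44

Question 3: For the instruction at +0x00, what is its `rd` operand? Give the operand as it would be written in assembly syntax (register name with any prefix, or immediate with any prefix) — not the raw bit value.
r14

+0x00: 00 af ⇒ word 0xaf00 (little)
  opcode bits[15:11]=0x15: not/R
  [10:7] rd=14 = r14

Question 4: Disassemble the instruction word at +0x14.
sll r15, r10

[14] d0 57 → 0x57d0
  op=0x57d0>>11=0xa ⇒ sll (RR)
  rd@[10:7]=0xf ⇒ r15
  rs@[6:3]=0xa ⇒ r10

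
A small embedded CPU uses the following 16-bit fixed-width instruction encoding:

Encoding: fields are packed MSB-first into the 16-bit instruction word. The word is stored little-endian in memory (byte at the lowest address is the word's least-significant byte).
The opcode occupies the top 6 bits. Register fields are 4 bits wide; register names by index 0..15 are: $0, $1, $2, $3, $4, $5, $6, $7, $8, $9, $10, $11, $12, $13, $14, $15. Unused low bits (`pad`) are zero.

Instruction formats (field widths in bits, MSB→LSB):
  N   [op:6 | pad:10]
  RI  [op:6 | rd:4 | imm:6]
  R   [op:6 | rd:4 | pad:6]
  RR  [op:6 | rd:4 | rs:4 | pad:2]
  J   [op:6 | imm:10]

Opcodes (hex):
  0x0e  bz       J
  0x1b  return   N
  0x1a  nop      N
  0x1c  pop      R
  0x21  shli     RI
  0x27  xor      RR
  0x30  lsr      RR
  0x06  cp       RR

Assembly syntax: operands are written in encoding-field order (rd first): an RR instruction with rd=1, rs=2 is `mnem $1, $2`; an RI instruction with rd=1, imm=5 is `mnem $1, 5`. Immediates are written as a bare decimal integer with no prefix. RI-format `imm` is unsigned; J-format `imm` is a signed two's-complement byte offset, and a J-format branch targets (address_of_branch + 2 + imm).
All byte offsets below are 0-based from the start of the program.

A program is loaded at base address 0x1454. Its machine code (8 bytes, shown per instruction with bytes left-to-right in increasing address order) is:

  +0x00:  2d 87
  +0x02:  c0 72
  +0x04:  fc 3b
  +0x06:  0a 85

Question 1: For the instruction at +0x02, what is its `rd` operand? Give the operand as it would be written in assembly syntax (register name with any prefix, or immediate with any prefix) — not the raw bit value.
$11

+0x02: c0 72 ⇒ word 0x72c0 (little)
  top 6b → 0x1c → pop [R]
  rd@[9:6]=0xb ⇒ $11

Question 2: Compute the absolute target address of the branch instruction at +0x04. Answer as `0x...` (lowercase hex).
0x1456

@+04  little-endian(fc 3b) = 0x3bfc
  top 6b → 0xe → bz [J]
  [9:0] imm=1020 (s10→-4) = -4
  target = base 0x1454 + off 0x04 + 2 + imm -4 = 0x1456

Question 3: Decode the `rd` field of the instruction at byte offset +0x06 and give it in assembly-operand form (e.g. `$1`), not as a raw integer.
$4

[06] 0a 85 → 0x850a
  opcode bits[15:10]=0x21: shli/RI
  rd: (w>>6)&0xf=0x4 → $4
  imm: (w>>0)&0x3f=0xa → 10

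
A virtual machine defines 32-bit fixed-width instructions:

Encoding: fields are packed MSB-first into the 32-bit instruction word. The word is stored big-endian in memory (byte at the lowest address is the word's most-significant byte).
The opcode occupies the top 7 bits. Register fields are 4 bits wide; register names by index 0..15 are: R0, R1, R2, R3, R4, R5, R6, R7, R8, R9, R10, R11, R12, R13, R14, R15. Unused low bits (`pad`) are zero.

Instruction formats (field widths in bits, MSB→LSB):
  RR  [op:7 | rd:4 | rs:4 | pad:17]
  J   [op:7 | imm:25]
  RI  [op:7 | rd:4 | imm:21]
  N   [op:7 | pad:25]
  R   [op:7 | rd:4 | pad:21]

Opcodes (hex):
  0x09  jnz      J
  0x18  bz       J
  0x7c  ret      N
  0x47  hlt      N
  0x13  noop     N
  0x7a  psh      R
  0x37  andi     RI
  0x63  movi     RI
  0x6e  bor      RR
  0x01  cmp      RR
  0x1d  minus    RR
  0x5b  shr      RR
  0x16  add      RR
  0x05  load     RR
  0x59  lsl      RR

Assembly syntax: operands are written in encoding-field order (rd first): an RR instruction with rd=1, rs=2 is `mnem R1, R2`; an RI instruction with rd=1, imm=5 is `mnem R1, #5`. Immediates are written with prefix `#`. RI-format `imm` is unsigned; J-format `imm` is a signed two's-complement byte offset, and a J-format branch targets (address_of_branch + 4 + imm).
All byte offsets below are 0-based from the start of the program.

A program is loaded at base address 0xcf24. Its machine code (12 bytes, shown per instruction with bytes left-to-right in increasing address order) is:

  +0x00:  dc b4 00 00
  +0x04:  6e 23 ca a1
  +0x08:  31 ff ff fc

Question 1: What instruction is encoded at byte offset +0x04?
andi R1, #248481

@+04  big-endian(6e 23 ca a1) = 0x6e23caa1
  op=0x6e23caa1>>25=0x37 ⇒ andi (RI)
  [24:21] rd=1 = R1
  [20:0] imm=248481 = #248481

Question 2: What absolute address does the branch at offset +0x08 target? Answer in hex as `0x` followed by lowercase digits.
0xcf2c

off 0x08: read 31 ff ff fc as big → 0x31fffffc
  top 7b → 0x18 → bz [J]
  imm@[24:0]=0x1fffffc (s25→-4) ⇒ #-4
  target = base 0xcf24 + off 0x08 + 4 + imm -4 = 0xcf2c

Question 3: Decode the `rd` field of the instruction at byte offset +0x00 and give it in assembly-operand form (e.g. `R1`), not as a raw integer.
R5

@+00  big-endian(dc b4 00 00) = 0xdcb40000
  opcode bits[31:25]=0x6e: bor/RR
  rd@[24:21]=0x5 ⇒ R5
  rs@[20:17]=0xa ⇒ R10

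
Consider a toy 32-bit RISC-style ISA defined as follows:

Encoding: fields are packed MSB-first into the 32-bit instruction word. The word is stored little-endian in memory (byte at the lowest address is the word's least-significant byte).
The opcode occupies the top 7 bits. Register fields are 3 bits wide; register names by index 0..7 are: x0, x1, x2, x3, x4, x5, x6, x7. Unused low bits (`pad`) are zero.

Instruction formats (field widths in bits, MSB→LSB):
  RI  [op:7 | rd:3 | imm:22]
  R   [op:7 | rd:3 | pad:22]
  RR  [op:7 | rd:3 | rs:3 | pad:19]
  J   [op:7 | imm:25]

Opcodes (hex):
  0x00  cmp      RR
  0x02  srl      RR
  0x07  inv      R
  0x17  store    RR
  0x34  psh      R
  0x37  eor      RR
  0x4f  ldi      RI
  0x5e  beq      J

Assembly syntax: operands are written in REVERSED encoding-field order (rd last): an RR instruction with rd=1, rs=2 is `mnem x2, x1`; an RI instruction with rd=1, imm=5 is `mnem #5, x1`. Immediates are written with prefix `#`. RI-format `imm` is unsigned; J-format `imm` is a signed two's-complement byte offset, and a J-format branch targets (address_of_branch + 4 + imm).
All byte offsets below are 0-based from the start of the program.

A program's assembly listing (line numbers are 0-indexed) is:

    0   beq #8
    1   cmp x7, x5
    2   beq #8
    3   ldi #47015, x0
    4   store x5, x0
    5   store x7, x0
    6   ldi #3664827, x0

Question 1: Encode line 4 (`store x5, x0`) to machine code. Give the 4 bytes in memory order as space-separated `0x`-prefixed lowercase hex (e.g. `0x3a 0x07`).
L4: store op=0x17:7|rd=0:3|rs=5:3|pad=0:19 ⇒ 0x2e280000 ⇒ little 00 00 28 2e

0x00 0x00 0x28 0x2e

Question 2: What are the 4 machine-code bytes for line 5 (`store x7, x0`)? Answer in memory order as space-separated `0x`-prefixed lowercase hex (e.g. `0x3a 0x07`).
line 5 (store): pack op=0x17:7|rd=0:3|rs=7:3|pad=0:19 = 0x2e380000; little→ 00 00 38 2e

0x00 0x00 0x38 0x2e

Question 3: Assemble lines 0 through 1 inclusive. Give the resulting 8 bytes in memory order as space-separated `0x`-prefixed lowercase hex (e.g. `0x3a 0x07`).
L0: beq op=0x5e:7|imm=8:25 ⇒ 0xbc000008 ⇒ little 08 00 00 bc
L1: cmp op=0x0:7|rd=5:3|rs=7:3|pad=0:19 ⇒ 0x01780000 ⇒ little 00 00 78 01

0x08 0x00 0x00 0xbc 0x00 0x00 0x78 0x01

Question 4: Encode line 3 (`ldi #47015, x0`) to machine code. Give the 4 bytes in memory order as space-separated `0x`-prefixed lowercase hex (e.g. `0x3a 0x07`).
0xa7 0xb7 0x00 0x9e

3. ldi fields op=0x4f:7|rd=0:3|imm=47015:22 → word 9e00b7a7h → a7 b7 00 9e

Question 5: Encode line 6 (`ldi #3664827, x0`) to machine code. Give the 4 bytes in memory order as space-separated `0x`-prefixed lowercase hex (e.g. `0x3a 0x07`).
6. ldi fields op=0x4f:7|rd=0:3|imm=3664827:22 → word 9e37ebbbh → bb eb 37 9e

0xbb 0xeb 0x37 0x9e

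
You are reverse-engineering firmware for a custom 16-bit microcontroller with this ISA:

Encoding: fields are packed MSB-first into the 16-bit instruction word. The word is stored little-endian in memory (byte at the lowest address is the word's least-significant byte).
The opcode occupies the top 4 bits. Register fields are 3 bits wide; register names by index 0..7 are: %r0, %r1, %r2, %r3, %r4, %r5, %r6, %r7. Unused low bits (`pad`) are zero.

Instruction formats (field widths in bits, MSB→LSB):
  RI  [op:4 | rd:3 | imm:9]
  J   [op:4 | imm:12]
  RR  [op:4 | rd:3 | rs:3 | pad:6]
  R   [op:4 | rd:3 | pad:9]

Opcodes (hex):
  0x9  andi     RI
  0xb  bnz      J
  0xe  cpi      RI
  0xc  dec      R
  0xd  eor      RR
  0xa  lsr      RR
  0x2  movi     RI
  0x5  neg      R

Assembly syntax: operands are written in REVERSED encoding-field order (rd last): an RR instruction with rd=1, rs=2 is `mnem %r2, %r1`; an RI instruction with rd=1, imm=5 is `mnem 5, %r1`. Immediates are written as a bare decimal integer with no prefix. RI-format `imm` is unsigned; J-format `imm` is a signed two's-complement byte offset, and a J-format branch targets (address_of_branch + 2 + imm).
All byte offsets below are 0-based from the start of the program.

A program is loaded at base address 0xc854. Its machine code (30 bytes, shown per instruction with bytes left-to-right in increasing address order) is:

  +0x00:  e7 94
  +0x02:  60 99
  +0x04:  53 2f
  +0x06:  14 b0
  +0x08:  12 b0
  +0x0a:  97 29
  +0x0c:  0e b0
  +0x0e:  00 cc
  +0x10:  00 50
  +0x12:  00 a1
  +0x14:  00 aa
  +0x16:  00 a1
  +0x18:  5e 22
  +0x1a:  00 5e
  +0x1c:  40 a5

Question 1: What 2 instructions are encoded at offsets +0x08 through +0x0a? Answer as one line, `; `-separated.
bnz 18; movi 407, %r4

+0x08: 12 b0 ⇒ word 0xb012 (little)
  top 4b → 0xb → bnz [J]
  imm: (w>>0)&0xfff=0x12 → 18
+0x0a: 97 29 ⇒ word 0x2997 (little)
  top 4b → 0x2 → movi [RI]
  rd: (w>>9)&0x7=0x4 → %r4
  imm: (w>>0)&0x1ff=0x197 → 407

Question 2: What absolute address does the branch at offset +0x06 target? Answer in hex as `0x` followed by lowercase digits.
@+06  little-endian(14 b0) = 0xb014
  top 4b → 0xb → bnz [J]
  imm@[11:0]=0x14 ⇒ 20
  target = base 0xc854 + off 0x06 + 2 + imm 20 = 0xc870

0xc870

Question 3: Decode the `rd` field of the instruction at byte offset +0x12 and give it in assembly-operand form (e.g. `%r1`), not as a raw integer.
%r0

off 0x12: read 00 a1 as little → 0xa100
  top 4b → 0xa → lsr [RR]
  [11:9] rd=0 = %r0
  [8:6] rs=4 = %r4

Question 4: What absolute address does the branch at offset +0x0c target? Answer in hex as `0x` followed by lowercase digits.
[0c] 0e b0 → 0xb00e
  opcode bits[15:12]=0xb: bnz/J
  imm@[11:0]=0xe ⇒ 14
  target = base 0xc854 + off 0x0c + 2 + imm 14 = 0xc870

0xc870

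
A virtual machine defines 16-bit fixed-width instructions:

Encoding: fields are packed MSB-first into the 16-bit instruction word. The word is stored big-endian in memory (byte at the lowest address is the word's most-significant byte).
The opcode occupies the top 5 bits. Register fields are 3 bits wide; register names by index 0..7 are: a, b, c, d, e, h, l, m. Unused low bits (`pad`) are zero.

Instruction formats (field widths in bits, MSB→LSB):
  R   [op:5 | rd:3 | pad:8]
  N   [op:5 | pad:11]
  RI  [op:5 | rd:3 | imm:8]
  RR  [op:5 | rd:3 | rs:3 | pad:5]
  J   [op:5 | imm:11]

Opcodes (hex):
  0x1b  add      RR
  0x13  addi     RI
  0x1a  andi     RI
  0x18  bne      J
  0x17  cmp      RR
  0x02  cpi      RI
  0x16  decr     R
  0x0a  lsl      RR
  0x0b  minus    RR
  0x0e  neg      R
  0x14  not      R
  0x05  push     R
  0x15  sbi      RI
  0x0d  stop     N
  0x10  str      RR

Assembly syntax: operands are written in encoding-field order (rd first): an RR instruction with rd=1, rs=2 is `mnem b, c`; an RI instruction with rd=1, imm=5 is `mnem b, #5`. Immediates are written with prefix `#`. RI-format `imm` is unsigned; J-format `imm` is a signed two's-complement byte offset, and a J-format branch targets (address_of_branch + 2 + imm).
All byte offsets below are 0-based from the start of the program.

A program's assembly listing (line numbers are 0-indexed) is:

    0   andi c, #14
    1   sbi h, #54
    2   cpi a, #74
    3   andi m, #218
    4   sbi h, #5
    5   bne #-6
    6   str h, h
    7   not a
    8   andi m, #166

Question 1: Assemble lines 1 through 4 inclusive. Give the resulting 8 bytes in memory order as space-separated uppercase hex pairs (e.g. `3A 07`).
line 1 (sbi): pack op=0x15:5|rd=5:3|imm=54:8 = 0xad36; big→ ad 36
line 2 (cpi): pack op=0x2:5|rd=0:3|imm=74:8 = 0x104a; big→ 10 4a
line 3 (andi): pack op=0x1a:5|rd=7:3|imm=218:8 = 0xd7da; big→ d7 da
line 4 (sbi): pack op=0x15:5|rd=5:3|imm=5:8 = 0xad05; big→ ad 05

AD 36 10 4A D7 DA AD 05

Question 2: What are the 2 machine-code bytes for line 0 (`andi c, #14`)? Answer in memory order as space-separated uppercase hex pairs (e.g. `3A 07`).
D2 0E

line 0 (andi): pack op=0x1a:5|rd=2:3|imm=14:8 = 0xd20e; big→ d2 0e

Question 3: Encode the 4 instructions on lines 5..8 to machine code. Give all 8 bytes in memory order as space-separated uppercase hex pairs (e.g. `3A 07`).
C7 FA 85 A0 A0 00 D7 A6

5. bne fields op=0x18:5|imm=-6:11 → word c7fah → c7 fa
6. str fields op=0x10:5|rd=5:3|rs=5:3|pad=0:5 → word 85a0h → 85 a0
7. not fields op=0x14:5|rd=0:3|pad=0:8 → word a000h → a0 00
8. andi fields op=0x1a:5|rd=7:3|imm=166:8 → word d7a6h → d7 a6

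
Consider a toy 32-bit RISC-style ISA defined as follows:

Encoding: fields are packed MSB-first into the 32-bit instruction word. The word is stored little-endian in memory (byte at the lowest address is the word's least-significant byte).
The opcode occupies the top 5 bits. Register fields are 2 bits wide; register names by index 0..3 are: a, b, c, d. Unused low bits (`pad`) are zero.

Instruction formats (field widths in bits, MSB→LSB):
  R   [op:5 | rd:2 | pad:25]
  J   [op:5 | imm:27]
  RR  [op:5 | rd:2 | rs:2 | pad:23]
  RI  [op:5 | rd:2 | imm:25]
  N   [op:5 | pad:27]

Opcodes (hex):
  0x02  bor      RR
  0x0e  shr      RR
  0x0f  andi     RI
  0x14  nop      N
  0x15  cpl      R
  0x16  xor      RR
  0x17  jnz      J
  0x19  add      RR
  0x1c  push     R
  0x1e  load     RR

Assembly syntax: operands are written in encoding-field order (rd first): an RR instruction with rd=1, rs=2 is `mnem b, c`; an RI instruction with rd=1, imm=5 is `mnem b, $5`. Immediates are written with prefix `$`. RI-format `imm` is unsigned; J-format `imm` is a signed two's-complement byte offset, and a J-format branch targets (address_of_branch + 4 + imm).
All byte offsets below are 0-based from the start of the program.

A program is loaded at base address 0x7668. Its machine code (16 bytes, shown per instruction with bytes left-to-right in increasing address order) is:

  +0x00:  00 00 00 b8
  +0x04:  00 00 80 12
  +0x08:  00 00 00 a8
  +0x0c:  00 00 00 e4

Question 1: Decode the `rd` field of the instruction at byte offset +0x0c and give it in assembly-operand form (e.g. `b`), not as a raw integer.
c

off 0x0c: read 00 00 00 e4 as little → 0xe4000000
  opcode bits[31:27]=0x1c: push/R
  rd@[26:25]=0x2 ⇒ c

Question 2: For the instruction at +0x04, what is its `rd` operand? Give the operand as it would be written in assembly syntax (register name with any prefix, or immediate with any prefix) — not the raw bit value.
@+04  little-endian(00 00 80 12) = 0x12800000
  top 5b → 0x2 → bor [RR]
  rd: (w>>25)&0x3=0x1 → b
  rs: (w>>23)&0x3=0x1 → b

b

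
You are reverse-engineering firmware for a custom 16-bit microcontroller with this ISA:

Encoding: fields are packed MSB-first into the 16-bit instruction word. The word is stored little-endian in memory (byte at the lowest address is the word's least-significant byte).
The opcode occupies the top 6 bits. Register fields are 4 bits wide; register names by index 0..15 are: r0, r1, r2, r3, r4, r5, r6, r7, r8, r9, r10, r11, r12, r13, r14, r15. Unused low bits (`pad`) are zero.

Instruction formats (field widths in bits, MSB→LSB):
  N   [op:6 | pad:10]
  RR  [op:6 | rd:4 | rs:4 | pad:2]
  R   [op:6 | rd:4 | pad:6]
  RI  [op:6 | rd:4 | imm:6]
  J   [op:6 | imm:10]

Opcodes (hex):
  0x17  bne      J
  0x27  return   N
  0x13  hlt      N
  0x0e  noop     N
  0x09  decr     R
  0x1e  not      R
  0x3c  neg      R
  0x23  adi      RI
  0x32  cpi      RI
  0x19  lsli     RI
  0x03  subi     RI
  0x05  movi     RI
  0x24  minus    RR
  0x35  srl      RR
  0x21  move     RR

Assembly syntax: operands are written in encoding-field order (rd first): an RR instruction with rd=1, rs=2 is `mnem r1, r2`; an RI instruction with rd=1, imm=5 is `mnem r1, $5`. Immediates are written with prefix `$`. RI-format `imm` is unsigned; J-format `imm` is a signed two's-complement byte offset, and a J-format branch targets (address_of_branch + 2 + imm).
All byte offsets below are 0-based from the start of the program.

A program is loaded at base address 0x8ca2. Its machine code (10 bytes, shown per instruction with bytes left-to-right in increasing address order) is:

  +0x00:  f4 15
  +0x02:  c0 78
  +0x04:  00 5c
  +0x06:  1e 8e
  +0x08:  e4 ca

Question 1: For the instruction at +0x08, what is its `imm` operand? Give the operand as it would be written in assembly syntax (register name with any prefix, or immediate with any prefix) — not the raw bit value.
[08] e4 ca → 0xcae4
  top 6b → 0x32 → cpi [RI]
  [9:6] rd=11 = r11
  [5:0] imm=36 = $36

$36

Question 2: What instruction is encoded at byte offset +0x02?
off 0x02: read c0 78 as little → 0x78c0
  opcode bits[15:10]=0x1e: not/R
  rd: (w>>6)&0xf=0x3 → r3

not r3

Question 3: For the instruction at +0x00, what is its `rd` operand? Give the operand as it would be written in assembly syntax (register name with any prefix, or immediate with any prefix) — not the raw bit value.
off 0x00: read f4 15 as little → 0x15f4
  op=0x15f4>>10=0x5 ⇒ movi (RI)
  rd@[9:6]=0x7 ⇒ r7
  imm@[5:0]=0x34 ⇒ $52

r7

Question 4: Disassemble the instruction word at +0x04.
bne $0

[04] 00 5c → 0x5c00
  opcode bits[15:10]=0x17: bne/J
  [9:0] imm=0 = $0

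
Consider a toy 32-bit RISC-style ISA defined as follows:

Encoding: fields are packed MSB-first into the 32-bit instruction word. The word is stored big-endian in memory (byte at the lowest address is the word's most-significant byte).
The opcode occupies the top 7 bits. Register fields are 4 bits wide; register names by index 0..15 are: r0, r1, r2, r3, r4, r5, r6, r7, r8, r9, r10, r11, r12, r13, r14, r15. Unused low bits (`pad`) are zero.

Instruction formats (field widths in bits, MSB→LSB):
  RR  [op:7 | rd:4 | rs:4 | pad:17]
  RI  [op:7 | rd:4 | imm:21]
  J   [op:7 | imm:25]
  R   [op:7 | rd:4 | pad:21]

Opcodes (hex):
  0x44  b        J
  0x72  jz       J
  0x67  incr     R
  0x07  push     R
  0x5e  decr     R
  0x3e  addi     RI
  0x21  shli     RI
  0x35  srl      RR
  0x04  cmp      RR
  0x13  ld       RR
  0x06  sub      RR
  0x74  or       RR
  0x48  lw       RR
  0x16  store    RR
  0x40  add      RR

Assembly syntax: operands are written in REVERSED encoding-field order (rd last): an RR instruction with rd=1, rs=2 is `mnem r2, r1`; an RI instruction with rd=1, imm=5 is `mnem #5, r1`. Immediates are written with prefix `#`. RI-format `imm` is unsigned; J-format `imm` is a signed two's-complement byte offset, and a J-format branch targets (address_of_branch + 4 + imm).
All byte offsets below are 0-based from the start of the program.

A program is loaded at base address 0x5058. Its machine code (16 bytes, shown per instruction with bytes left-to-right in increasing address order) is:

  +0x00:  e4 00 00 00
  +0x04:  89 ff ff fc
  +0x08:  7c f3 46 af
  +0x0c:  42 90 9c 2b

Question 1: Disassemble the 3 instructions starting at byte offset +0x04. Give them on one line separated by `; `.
off 0x04: read 89 ff ff fc as big → 0x89fffffc
  top 7b → 0x44 → b [J]
  imm: (w>>0)&0x1ffffff=0x1fffffc (s25→-4) → #-4
off 0x08: read 7c f3 46 af as big → 0x7cf346af
  top 7b → 0x3e → addi [RI]
  rd: (w>>21)&0xf=0x7 → r7
  imm: (w>>0)&0x1fffff=0x1346af → #1263279
off 0x0c: read 42 90 9c 2b as big → 0x42909c2b
  top 7b → 0x21 → shli [RI]
  rd: (w>>21)&0xf=0x4 → r4
  imm: (w>>0)&0x1fffff=0x109c2b → #1088555

b #-4; addi #1263279, r7; shli #1088555, r4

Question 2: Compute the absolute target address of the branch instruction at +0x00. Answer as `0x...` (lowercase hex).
+0x00: e4 00 00 00 ⇒ word 0xe4000000 (big)
  top 7b → 0x72 → jz [J]
  [24:0] imm=0 = #0
  target = base 0x5058 + off 0x00 + 4 + imm 0 = 0x505c

0x505c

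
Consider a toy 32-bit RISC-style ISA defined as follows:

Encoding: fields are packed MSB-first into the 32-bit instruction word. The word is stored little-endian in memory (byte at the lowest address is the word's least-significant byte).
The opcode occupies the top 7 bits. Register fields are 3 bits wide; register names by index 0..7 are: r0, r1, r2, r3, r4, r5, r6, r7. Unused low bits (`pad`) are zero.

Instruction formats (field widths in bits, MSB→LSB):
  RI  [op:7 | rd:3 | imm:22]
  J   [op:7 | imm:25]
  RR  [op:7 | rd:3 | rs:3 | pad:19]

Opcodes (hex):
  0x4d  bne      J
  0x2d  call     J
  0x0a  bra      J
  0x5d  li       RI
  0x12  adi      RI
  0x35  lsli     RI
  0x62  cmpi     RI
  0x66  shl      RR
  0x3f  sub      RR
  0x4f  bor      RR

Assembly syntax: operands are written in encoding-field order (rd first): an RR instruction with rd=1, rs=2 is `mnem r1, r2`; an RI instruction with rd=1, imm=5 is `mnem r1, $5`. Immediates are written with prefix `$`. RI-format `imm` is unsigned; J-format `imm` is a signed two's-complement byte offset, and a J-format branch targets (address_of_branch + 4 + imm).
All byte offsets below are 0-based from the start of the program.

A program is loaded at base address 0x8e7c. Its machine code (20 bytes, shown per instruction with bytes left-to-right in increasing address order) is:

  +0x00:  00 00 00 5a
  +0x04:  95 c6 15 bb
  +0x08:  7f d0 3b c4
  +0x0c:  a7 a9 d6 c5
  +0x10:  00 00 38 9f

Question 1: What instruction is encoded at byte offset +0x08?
cmpi r0, $3919999

off 0x08: read 7f d0 3b c4 as little → 0xc43bd07f
  opcode bits[31:25]=0x62: cmpi/RI
  rd: (w>>22)&0x7=0x0 → r0
  imm: (w>>0)&0x3fffff=0x3bd07f → $3919999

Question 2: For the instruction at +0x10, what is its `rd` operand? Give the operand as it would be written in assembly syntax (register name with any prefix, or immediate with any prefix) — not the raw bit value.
@+10  little-endian(00 00 38 9f) = 0x9f380000
  op=0x9f380000>>25=0x4f ⇒ bor (RR)
  rd@[24:22]=0x4 ⇒ r4
  rs@[21:19]=0x7 ⇒ r7

r4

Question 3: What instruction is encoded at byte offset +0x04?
+0x04: 95 c6 15 bb ⇒ word 0xbb15c695 (little)
  op=0xbb15c695>>25=0x5d ⇒ li (RI)
  rd@[24:22]=0x4 ⇒ r4
  imm@[21:0]=0x15c695 ⇒ $1427093

li r4, $1427093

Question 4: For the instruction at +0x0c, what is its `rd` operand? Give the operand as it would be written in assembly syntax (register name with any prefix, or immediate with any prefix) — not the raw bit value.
r7

off 0x0c: read a7 a9 d6 c5 as little → 0xc5d6a9a7
  opcode bits[31:25]=0x62: cmpi/RI
  rd: (w>>22)&0x7=0x7 → r7
  imm: (w>>0)&0x3fffff=0x16a9a7 → $1485223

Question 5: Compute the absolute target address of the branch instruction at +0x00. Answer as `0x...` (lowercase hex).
0x8e80

@+00  little-endian(00 00 00 5a) = 0x5a000000
  top 7b → 0x2d → call [J]
  imm@[24:0]=0x0 ⇒ $0
  target = base 0x8e7c + off 0x00 + 4 + imm 0 = 0x8e80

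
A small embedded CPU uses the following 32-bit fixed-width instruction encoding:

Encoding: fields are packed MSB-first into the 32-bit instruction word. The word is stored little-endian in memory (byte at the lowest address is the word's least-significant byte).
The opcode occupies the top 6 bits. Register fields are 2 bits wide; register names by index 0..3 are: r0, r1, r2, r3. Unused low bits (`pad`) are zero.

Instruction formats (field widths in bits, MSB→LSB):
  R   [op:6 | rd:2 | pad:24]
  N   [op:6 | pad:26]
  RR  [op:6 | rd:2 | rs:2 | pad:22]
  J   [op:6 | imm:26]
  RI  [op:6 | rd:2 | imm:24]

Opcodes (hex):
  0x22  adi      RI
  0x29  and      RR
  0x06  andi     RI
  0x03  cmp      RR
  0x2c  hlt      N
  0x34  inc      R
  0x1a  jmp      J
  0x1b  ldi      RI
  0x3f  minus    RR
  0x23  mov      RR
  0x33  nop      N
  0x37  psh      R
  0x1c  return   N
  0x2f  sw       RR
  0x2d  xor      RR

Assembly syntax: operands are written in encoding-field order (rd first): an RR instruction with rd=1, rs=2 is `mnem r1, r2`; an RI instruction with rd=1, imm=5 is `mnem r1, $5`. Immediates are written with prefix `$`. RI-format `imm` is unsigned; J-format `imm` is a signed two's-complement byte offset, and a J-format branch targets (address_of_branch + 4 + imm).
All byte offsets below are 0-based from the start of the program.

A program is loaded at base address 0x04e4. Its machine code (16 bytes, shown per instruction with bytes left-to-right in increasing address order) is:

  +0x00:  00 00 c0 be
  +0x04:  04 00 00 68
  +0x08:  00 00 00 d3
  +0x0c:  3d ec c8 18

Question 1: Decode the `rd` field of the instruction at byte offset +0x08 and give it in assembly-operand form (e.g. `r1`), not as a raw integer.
off 0x08: read 00 00 00 d3 as little → 0xd3000000
  op=0xd3000000>>26=0x34 ⇒ inc (R)
  rd: (w>>24)&0x3=0x3 → r3

r3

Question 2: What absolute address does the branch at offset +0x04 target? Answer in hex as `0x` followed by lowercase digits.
0x04f0

+0x04: 04 00 00 68 ⇒ word 0x68000004 (little)
  top 6b → 0x1a → jmp [J]
  imm: (w>>0)&0x3ffffff=0x4 → $4
  target = base 0x04e4 + off 0x04 + 4 + imm 4 = 0x04f0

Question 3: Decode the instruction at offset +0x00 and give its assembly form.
sw r2, r3

off 0x00: read 00 00 c0 be as little → 0xbec00000
  top 6b → 0x2f → sw [RR]
  [25:24] rd=2 = r2
  [23:22] rs=3 = r3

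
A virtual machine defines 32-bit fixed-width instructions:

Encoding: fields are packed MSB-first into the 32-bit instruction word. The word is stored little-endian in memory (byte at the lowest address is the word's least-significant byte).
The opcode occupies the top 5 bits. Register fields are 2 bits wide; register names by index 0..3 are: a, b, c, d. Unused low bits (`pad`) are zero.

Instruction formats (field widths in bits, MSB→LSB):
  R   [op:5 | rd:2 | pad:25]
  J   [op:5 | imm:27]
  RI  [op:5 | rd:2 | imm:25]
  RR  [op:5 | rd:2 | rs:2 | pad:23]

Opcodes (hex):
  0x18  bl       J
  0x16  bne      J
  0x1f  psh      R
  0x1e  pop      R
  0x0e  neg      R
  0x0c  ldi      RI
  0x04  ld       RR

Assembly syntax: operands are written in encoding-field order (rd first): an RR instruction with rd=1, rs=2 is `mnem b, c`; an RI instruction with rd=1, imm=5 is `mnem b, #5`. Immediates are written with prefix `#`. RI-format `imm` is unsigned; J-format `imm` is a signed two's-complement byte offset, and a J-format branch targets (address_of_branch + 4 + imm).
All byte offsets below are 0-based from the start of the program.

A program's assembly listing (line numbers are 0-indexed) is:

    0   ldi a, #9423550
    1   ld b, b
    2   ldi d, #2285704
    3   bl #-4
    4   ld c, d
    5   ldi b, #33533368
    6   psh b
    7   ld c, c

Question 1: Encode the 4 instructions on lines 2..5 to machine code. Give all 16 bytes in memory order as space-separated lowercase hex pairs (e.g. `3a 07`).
L2: ldi op=0xc:5|rd=3:2|imm=2285704:25 ⇒ 0x6622e088 ⇒ little 88 e0 22 66
L3: bl op=0x18:5|imm=-4:27 ⇒ 0xc7fffffc ⇒ little fc ff ff c7
L4: ld op=0x4:5|rd=2:2|rs=3:2|pad=0:23 ⇒ 0x25800000 ⇒ little 00 00 80 25
L5: ldi op=0xc:5|rd=1:2|imm=33533368:25 ⇒ 0x63ffadb8 ⇒ little b8 ad ff 63

88 e0 22 66 fc ff ff c7 00 00 80 25 b8 ad ff 63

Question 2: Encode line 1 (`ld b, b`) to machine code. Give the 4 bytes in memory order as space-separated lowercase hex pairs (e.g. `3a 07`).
00 00 80 22

L1: ld op=0x4:5|rd=1:2|rs=1:2|pad=0:23 ⇒ 0x22800000 ⇒ little 00 00 80 22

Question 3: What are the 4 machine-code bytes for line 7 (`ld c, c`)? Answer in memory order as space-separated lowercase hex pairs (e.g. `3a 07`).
00 00 00 25

line 7 (ld): pack op=0x4:5|rd=2:2|rs=2:2|pad=0:23 = 0x25000000; little→ 00 00 00 25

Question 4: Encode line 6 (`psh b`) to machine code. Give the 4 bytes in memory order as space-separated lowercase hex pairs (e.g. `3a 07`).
L6: psh op=0x1f:5|rd=1:2|pad=0:25 ⇒ 0xfa000000 ⇒ little 00 00 00 fa

00 00 00 fa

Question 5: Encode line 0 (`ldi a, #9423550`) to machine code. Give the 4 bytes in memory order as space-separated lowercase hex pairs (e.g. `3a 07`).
be ca 8f 60

line 0 (ldi): pack op=0xc:5|rd=0:2|imm=9423550:25 = 0x608fcabe; little→ be ca 8f 60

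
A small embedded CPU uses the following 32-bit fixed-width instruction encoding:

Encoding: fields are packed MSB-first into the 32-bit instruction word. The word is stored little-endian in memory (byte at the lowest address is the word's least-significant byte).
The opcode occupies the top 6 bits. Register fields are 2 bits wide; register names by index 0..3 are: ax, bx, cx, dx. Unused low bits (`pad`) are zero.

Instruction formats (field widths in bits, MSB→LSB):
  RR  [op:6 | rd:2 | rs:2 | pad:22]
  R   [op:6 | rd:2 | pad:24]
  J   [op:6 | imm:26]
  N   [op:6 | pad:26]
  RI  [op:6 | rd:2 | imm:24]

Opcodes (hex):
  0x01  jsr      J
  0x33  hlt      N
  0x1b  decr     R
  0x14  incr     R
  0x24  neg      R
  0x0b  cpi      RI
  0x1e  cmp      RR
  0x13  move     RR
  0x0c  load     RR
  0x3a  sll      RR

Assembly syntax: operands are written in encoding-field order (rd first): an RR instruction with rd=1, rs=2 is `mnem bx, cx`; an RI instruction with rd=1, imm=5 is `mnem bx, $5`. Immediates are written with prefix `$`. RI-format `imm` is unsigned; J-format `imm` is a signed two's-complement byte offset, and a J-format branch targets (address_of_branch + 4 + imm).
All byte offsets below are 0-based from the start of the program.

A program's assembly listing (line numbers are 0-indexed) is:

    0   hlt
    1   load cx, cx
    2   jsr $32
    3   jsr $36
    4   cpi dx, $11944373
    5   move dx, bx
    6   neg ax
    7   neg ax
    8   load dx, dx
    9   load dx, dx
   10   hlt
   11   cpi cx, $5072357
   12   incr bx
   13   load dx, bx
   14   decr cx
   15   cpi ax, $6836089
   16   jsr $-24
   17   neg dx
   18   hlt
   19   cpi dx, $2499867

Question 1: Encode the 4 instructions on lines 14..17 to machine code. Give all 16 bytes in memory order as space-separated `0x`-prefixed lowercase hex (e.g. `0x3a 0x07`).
0x00 0x00 0x00 0x6e 0x79 0x4f 0x68 0x2c 0xe8 0xff 0xff 0x07 0x00 0x00 0x00 0x93

L14: decr op=0x1b:6|rd=2:2|pad=0:24 ⇒ 0x6e000000 ⇒ little 00 00 00 6e
L15: cpi op=0xb:6|rd=0:2|imm=6836089:24 ⇒ 0x2c684f79 ⇒ little 79 4f 68 2c
L16: jsr op=0x1:6|imm=-24:26 ⇒ 0x07ffffe8 ⇒ little e8 ff ff 07
L17: neg op=0x24:6|rd=3:2|pad=0:24 ⇒ 0x93000000 ⇒ little 00 00 00 93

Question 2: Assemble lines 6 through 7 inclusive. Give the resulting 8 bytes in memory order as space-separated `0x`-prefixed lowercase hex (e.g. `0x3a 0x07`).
line 6 (neg): pack op=0x24:6|rd=0:2|pad=0:24 = 0x90000000; little→ 00 00 00 90
line 7 (neg): pack op=0x24:6|rd=0:2|pad=0:24 = 0x90000000; little→ 00 00 00 90

0x00 0x00 0x00 0x90 0x00 0x00 0x00 0x90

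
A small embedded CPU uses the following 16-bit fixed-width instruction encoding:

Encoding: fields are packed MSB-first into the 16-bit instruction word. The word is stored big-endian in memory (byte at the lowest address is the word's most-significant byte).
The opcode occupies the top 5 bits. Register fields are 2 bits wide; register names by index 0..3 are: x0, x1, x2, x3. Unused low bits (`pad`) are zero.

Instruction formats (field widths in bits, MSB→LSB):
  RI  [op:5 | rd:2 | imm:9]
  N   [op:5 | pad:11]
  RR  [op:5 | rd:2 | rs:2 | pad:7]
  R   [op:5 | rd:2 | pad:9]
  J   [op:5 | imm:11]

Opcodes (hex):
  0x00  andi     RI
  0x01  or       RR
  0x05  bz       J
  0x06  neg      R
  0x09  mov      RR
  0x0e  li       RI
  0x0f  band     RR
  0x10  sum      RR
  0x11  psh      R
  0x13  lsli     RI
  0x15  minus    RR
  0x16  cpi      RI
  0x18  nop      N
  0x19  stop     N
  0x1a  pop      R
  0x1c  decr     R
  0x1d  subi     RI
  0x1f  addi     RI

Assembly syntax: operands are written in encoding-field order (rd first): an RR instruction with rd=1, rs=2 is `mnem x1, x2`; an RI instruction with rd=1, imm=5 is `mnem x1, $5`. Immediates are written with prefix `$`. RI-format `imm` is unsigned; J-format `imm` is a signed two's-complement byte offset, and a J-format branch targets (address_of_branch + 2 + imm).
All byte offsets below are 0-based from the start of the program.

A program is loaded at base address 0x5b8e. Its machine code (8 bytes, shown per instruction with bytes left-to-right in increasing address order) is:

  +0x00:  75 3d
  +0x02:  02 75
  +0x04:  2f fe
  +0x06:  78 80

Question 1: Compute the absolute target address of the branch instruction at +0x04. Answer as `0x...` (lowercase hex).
+0x04: 2f fe ⇒ word 0x2ffe (big)
  opcode bits[15:11]=0x5: bz/J
  imm: (w>>0)&0x7ff=0x7fe (s11→-2) → $-2
  target = base 0x5b8e + off 0x04 + 2 + imm -2 = 0x5b92

0x5b92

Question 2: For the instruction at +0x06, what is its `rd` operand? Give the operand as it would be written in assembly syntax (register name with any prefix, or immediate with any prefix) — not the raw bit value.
off 0x06: read 78 80 as big → 0x7880
  op=0x7880>>11=0xf ⇒ band (RR)
  [10:9] rd=0 = x0
  [8:7] rs=1 = x1

x0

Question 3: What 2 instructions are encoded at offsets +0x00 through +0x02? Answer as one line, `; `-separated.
off 0x00: read 75 3d as big → 0x753d
  top 5b → 0xe → li [RI]
  rd@[10:9]=0x2 ⇒ x2
  imm@[8:0]=0x13d ⇒ $317
off 0x02: read 02 75 as big → 0x0275
  top 5b → 0x0 → andi [RI]
  rd@[10:9]=0x1 ⇒ x1
  imm@[8:0]=0x75 ⇒ $117

li x2, $317; andi x1, $117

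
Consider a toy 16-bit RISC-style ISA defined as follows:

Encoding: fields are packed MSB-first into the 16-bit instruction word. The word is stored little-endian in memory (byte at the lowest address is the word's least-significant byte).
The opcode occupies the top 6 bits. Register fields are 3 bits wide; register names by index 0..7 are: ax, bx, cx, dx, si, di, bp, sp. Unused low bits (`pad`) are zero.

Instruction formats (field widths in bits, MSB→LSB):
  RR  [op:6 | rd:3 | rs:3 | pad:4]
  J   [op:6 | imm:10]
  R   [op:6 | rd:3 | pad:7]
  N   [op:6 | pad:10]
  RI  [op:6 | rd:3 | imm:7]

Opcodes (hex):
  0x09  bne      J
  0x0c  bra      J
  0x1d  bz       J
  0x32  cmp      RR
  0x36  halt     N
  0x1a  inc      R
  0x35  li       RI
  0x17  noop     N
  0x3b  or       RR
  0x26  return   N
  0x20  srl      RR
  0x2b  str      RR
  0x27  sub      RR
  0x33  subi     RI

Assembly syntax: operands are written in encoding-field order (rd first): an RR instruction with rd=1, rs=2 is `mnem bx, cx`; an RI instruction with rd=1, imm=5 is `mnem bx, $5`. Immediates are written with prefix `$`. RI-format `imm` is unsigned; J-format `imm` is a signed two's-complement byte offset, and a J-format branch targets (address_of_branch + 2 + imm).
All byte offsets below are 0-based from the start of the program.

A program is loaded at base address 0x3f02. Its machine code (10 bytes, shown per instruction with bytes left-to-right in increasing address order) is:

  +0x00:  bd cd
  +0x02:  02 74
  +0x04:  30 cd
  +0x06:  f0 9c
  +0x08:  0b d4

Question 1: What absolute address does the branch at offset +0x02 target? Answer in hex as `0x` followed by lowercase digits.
+0x02: 02 74 ⇒ word 0x7402 (little)
  opcode bits[15:10]=0x1d: bz/J
  [9:0] imm=2 = $2
  target = base 0x3f02 + off 0x02 + 2 + imm 2 = 0x3f08

0x3f08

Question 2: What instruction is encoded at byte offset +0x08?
@+08  little-endian(0b d4) = 0xd40b
  opcode bits[15:10]=0x35: li/RI
  rd: (w>>7)&0x7=0x0 → ax
  imm: (w>>0)&0x7f=0xb → $11

li ax, $11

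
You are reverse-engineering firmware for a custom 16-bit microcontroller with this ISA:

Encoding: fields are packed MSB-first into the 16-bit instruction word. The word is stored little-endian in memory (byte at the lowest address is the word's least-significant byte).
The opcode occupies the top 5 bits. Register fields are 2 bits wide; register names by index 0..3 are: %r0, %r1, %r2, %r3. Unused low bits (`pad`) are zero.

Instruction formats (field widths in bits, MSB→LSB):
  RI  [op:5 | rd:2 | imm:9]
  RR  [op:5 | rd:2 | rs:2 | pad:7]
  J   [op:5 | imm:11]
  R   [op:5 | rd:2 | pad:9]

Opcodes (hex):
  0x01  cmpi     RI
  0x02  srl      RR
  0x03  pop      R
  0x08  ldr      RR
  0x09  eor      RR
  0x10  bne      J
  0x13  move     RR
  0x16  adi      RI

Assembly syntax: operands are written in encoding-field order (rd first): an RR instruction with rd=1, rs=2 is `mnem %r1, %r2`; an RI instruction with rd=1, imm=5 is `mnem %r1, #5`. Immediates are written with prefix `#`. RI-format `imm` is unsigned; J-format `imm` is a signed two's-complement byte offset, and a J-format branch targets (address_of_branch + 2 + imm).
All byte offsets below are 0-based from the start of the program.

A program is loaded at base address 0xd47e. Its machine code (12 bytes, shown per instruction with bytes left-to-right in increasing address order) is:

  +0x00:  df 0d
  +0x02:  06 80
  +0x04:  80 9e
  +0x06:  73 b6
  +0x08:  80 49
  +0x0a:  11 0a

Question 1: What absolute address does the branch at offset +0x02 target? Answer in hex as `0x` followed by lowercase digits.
0xd488

[02] 06 80 → 0x8006
  top 5b → 0x10 → bne [J]
  imm@[10:0]=0x6 ⇒ #6
  target = base 0xd47e + off 0x02 + 2 + imm 6 = 0xd488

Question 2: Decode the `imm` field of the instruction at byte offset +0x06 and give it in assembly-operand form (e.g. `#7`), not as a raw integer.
#115

[06] 73 b6 → 0xb673
  opcode bits[15:11]=0x16: adi/RI
  [10:9] rd=3 = %r3
  [8:0] imm=115 = #115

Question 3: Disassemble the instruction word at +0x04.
move %r3, %r1

@+04  little-endian(80 9e) = 0x9e80
  top 5b → 0x13 → move [RR]
  [10:9] rd=3 = %r3
  [8:7] rs=1 = %r1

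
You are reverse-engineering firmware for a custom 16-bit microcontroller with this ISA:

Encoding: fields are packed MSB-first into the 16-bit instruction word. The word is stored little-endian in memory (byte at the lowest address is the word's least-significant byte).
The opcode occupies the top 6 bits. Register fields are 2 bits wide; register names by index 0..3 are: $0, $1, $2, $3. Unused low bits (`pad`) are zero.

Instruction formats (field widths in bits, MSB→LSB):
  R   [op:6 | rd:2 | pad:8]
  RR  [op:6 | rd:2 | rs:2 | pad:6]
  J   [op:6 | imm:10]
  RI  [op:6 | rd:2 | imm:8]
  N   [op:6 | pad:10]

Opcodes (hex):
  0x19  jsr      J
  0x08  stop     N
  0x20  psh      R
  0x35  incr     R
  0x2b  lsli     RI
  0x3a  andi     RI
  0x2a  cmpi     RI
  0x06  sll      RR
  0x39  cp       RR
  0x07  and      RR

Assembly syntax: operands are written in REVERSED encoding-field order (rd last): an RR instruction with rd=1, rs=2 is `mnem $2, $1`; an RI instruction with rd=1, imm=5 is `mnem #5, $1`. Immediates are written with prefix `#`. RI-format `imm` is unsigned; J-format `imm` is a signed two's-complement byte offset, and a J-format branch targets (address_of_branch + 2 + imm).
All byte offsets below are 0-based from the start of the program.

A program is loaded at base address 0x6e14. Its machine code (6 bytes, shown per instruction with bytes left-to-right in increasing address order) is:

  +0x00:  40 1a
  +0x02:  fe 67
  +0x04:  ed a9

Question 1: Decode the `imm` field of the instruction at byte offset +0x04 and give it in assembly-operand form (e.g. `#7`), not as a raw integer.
#237

+0x04: ed a9 ⇒ word 0xa9ed (little)
  top 6b → 0x2a → cmpi [RI]
  rd@[9:8]=0x1 ⇒ $1
  imm@[7:0]=0xed ⇒ #237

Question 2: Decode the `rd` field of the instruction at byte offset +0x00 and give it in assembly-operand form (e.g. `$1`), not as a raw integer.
+0x00: 40 1a ⇒ word 0x1a40 (little)
  top 6b → 0x6 → sll [RR]
  rd: (w>>8)&0x3=0x2 → $2
  rs: (w>>6)&0x3=0x1 → $1

$2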